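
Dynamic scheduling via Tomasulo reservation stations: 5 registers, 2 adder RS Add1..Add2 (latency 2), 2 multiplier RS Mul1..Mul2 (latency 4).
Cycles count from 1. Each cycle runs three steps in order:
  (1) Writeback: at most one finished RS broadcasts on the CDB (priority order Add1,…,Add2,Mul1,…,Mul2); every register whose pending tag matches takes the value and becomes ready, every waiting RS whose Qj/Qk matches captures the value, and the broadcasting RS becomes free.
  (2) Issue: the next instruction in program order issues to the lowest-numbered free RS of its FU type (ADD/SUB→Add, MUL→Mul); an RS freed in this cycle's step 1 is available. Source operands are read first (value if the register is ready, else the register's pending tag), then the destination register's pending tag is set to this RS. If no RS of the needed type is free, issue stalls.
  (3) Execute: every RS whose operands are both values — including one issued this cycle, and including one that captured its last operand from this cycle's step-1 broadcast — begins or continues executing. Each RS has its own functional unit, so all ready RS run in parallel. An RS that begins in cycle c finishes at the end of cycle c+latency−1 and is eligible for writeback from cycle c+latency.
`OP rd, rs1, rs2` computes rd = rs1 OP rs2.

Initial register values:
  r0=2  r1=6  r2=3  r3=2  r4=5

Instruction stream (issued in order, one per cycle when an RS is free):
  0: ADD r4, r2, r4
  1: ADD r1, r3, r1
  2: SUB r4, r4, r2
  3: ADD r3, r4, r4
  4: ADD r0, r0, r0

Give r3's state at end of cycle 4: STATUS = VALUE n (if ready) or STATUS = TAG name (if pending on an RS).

STATUS = TAG Add2

  c1: issue ADD r4<-Add1  regs: r0:2,r1:6,r2:3,r3:2,r4:Add1
  c2: issue ADD r1<-Add2  regs: r0:2,r1:Add2,r2:3,r3:2,r4:Add1
  c3: CDB Add1=8; issue SUB r4<-Add1  regs: r0:2,r1:Add2,r2:3,r3:2,r4:Add1
  c4: CDB Add2=8; issue ADD r3<-Add2  regs: r0:2,r1:8,r2:3,r3:Add2,r4:Add1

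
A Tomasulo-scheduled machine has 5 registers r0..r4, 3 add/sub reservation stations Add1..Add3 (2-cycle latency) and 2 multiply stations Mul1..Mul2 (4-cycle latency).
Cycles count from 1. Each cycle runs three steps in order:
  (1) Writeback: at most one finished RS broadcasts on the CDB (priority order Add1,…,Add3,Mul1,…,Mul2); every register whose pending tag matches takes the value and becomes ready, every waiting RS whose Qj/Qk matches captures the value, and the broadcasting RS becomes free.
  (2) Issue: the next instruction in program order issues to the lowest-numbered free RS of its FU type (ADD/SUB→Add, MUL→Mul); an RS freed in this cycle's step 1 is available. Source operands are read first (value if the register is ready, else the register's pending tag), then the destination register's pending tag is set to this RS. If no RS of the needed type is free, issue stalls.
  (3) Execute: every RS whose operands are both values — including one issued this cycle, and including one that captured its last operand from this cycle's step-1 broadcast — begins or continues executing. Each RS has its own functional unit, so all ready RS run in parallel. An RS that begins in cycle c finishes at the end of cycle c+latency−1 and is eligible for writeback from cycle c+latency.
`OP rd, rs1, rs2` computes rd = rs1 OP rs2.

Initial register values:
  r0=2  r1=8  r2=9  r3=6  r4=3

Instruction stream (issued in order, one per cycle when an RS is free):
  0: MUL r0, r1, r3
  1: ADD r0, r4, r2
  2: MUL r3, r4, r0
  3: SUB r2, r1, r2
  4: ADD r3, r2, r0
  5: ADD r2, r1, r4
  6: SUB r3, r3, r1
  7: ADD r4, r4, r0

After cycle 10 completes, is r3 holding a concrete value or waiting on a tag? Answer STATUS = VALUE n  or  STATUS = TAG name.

STATUS = TAG Add3

  c1: issue MUL r0<-Mul1  regs: r0:Mul1,r1:8,r2:9,r3:6,r4:3
  c2: issue ADD r0<-Add1  regs: r0:Add1,r1:8,r2:9,r3:6,r4:3
  c3: issue MUL r3<-Mul2  regs: r0:Add1,r1:8,r2:9,r3:Mul2,r4:3
  c4: CDB Add1=12; issue SUB r2<-Add1  regs: r0:12,r1:8,r2:Add1,r3:Mul2,r4:3
  c5: CDB Mul1=48; issue ADD r3<-Add2  regs: r0:12,r1:8,r2:Add1,r3:Add2,r4:3
  c6: CDB Add1=-1; issue ADD r2<-Add1  regs: r0:12,r1:8,r2:Add1,r3:Add2,r4:3
  c7: issue SUB r3<-Add3  regs: r0:12,r1:8,r2:Add1,r3:Add3,r4:3
  c8: CDB Add1=11; issue ADD r4<-Add1  regs: r0:12,r1:8,r2:11,r3:Add3,r4:Add1
  c9: CDB Add2=11  regs: r0:12,r1:8,r2:11,r3:Add3,r4:Add1
  c10: CDB Add1=15  regs: r0:12,r1:8,r2:11,r3:Add3,r4:15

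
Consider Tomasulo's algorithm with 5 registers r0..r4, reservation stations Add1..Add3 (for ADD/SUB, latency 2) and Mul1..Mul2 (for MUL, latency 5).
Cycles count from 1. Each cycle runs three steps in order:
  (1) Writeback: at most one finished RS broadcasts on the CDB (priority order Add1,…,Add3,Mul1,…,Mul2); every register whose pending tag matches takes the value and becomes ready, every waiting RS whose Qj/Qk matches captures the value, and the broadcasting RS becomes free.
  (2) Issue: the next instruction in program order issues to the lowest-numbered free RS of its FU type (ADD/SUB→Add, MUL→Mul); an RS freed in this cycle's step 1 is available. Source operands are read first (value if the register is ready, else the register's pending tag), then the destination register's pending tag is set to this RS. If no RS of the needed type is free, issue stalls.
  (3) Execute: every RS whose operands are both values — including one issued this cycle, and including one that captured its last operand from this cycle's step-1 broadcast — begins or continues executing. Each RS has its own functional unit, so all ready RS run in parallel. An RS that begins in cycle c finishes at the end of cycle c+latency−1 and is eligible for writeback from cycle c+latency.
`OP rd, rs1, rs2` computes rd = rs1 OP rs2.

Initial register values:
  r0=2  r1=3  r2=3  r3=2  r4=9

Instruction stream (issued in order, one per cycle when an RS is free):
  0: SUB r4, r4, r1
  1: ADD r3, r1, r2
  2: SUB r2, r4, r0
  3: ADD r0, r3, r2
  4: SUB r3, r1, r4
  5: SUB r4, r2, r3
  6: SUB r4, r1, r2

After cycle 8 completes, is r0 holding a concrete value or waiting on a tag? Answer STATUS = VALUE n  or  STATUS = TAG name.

STATUS = VALUE 10

  c1: issue SUB r4<-Add1  regs: r0:2,r1:3,r2:3,r3:2,r4:Add1
  c2: issue ADD r3<-Add2  regs: r0:2,r1:3,r2:3,r3:Add2,r4:Add1
  c3: CDB Add1=6; issue SUB r2<-Add1  regs: r0:2,r1:3,r2:Add1,r3:Add2,r4:6
  c4: CDB Add2=6; issue ADD r0<-Add2  regs: r0:Add2,r1:3,r2:Add1,r3:6,r4:6
  c5: CDB Add1=4; issue SUB r3<-Add1  regs: r0:Add2,r1:3,r2:4,r3:Add1,r4:6
  c6: issue SUB r4<-Add3  regs: r0:Add2,r1:3,r2:4,r3:Add1,r4:Add3
  c7: CDB Add1=-3; issue SUB r4<-Add1  regs: r0:Add2,r1:3,r2:4,r3:-3,r4:Add1
  c8: CDB Add2=10  regs: r0:10,r1:3,r2:4,r3:-3,r4:Add1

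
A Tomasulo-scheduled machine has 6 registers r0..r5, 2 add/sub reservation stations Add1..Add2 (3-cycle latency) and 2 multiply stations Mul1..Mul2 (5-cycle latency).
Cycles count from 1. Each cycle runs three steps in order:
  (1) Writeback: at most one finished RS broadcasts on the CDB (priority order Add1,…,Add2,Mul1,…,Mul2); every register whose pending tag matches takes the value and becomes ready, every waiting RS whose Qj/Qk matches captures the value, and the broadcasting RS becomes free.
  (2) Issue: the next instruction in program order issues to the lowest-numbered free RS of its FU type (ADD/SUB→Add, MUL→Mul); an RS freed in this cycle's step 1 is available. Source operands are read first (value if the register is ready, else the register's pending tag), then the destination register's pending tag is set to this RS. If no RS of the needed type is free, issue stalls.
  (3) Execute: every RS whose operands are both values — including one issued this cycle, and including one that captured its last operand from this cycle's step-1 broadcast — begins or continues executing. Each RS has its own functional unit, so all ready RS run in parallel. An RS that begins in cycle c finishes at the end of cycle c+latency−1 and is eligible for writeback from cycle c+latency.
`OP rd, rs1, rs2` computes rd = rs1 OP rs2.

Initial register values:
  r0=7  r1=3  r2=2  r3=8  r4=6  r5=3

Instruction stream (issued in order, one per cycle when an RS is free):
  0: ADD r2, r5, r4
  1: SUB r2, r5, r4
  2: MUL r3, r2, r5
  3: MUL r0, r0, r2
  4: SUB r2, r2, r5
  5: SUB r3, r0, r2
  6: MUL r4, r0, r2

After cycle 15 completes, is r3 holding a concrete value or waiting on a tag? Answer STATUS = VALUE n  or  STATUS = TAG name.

  c1: issue ADD r2<-Add1  regs: r0:7,r1:3,r2:Add1,r3:8,r4:6,r5:3
  c2: issue SUB r2<-Add2  regs: r0:7,r1:3,r2:Add2,r3:8,r4:6,r5:3
  c3: issue MUL r3<-Mul1  regs: r0:7,r1:3,r2:Add2,r3:Mul1,r4:6,r5:3
  c4: CDB Add1=9; issue MUL r0<-Mul2  regs: r0:Mul2,r1:3,r2:Add2,r3:Mul1,r4:6,r5:3
  c5: CDB Add2=-3; issue SUB r2<-Add1  regs: r0:Mul2,r1:3,r2:Add1,r3:Mul1,r4:6,r5:3
  c6: issue SUB r3<-Add2  regs: r0:Mul2,r1:3,r2:Add1,r3:Add2,r4:6,r5:3
  c7: stall  regs: r0:Mul2,r1:3,r2:Add1,r3:Add2,r4:6,r5:3
  c8: CDB Add1=-6; stall  regs: r0:Mul2,r1:3,r2:-6,r3:Add2,r4:6,r5:3
  c9: stall  regs: r0:Mul2,r1:3,r2:-6,r3:Add2,r4:6,r5:3
  c10: CDB Mul1=-9; issue MUL r4<-Mul1  regs: r0:Mul2,r1:3,r2:-6,r3:Add2,r4:Mul1,r5:3
  c11: CDB Mul2=-21  regs: r0:-21,r1:3,r2:-6,r3:Add2,r4:Mul1,r5:3
  c12: -  regs: r0:-21,r1:3,r2:-6,r3:Add2,r4:Mul1,r5:3
  c13: -  regs: r0:-21,r1:3,r2:-6,r3:Add2,r4:Mul1,r5:3
  c14: CDB Add2=-15  regs: r0:-21,r1:3,r2:-6,r3:-15,r4:Mul1,r5:3
  c15: -  regs: r0:-21,r1:3,r2:-6,r3:-15,r4:Mul1,r5:3

STATUS = VALUE -15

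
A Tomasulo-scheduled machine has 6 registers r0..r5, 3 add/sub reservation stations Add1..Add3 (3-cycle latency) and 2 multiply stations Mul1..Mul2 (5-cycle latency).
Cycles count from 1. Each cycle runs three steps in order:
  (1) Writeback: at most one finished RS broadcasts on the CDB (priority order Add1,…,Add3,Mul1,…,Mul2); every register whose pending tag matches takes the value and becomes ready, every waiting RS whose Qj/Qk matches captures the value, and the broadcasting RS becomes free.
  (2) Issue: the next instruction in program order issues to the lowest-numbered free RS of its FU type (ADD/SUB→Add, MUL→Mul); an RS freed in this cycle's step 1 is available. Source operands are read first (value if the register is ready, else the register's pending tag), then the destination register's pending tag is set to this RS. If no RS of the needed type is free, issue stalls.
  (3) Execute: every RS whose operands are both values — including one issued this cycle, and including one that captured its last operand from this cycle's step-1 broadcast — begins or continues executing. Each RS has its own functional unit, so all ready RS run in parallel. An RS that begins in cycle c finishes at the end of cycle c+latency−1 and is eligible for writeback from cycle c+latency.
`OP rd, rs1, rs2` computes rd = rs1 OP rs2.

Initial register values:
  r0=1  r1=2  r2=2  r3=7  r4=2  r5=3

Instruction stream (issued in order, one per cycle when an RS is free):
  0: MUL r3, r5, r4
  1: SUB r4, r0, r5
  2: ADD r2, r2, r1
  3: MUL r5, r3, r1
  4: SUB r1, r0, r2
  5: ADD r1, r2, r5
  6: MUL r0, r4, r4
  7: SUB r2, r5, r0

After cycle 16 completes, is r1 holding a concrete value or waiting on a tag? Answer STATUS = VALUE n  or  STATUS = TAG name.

  c1: issue MUL r3<-Mul1  regs: r0:1,r1:2,r2:2,r3:Mul1,r4:2,r5:3
  c2: issue SUB r4<-Add1  regs: r0:1,r1:2,r2:2,r3:Mul1,r4:Add1,r5:3
  c3: issue ADD r2<-Add2  regs: r0:1,r1:2,r2:Add2,r3:Mul1,r4:Add1,r5:3
  c4: issue MUL r5<-Mul2  regs: r0:1,r1:2,r2:Add2,r3:Mul1,r4:Add1,r5:Mul2
  c5: CDB Add1=-2; issue SUB r1<-Add1  regs: r0:1,r1:Add1,r2:Add2,r3:Mul1,r4:-2,r5:Mul2
  c6: CDB Add2=4; issue ADD r1<-Add2  regs: r0:1,r1:Add2,r2:4,r3:Mul1,r4:-2,r5:Mul2
  c7: CDB Mul1=6; issue MUL r0<-Mul1  regs: r0:Mul1,r1:Add2,r2:4,r3:6,r4:-2,r5:Mul2
  c8: issue SUB r2<-Add3  regs: r0:Mul1,r1:Add2,r2:Add3,r3:6,r4:-2,r5:Mul2
  c9: CDB Add1=-3  regs: r0:Mul1,r1:Add2,r2:Add3,r3:6,r4:-2,r5:Mul2
  c10: -  regs: r0:Mul1,r1:Add2,r2:Add3,r3:6,r4:-2,r5:Mul2
  c11: -  regs: r0:Mul1,r1:Add2,r2:Add3,r3:6,r4:-2,r5:Mul2
  c12: CDB Mul1=4  regs: r0:4,r1:Add2,r2:Add3,r3:6,r4:-2,r5:Mul2
  c13: CDB Mul2=12  regs: r0:4,r1:Add2,r2:Add3,r3:6,r4:-2,r5:12
  c14: -  regs: r0:4,r1:Add2,r2:Add3,r3:6,r4:-2,r5:12
  c15: -  regs: r0:4,r1:Add2,r2:Add3,r3:6,r4:-2,r5:12
  c16: CDB Add2=16  regs: r0:4,r1:16,r2:Add3,r3:6,r4:-2,r5:12

STATUS = VALUE 16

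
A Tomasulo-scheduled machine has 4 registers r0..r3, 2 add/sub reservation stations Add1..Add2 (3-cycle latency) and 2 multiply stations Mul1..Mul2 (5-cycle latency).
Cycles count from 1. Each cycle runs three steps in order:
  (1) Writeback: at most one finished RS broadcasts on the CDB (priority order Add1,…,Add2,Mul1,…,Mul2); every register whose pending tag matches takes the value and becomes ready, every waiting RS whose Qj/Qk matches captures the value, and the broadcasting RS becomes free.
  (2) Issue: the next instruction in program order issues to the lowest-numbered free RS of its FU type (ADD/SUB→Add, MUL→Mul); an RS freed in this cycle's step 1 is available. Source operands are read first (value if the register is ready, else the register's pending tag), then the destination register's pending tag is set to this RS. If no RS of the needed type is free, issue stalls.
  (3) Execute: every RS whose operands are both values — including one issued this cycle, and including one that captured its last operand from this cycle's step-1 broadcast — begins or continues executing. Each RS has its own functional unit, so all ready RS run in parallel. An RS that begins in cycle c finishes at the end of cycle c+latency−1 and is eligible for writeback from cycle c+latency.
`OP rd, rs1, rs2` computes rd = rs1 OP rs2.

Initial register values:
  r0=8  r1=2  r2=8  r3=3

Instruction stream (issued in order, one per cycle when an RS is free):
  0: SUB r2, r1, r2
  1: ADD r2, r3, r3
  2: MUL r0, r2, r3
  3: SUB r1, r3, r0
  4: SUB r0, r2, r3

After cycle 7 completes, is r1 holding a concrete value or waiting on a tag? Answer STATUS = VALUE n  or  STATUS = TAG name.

STATUS = TAG Add1

c1: issue SUB r2<-Add1 | r0:8,r1:2,r2:Add1,r3:3
c2: issue ADD r2<-Add2 | r0:8,r1:2,r2:Add2,r3:3
c3: issue MUL r0<-Mul1 | r0:Mul1,r1:2,r2:Add2,r3:3
c4: CDB Add1=-6; issue SUB r1<-Add1 | r0:Mul1,r1:Add1,r2:Add2,r3:3
c5: CDB Add2=6; issue SUB r0<-Add2 | r0:Add2,r1:Add1,r2:6,r3:3
c6: - | r0:Add2,r1:Add1,r2:6,r3:3
c7: - | r0:Add2,r1:Add1,r2:6,r3:3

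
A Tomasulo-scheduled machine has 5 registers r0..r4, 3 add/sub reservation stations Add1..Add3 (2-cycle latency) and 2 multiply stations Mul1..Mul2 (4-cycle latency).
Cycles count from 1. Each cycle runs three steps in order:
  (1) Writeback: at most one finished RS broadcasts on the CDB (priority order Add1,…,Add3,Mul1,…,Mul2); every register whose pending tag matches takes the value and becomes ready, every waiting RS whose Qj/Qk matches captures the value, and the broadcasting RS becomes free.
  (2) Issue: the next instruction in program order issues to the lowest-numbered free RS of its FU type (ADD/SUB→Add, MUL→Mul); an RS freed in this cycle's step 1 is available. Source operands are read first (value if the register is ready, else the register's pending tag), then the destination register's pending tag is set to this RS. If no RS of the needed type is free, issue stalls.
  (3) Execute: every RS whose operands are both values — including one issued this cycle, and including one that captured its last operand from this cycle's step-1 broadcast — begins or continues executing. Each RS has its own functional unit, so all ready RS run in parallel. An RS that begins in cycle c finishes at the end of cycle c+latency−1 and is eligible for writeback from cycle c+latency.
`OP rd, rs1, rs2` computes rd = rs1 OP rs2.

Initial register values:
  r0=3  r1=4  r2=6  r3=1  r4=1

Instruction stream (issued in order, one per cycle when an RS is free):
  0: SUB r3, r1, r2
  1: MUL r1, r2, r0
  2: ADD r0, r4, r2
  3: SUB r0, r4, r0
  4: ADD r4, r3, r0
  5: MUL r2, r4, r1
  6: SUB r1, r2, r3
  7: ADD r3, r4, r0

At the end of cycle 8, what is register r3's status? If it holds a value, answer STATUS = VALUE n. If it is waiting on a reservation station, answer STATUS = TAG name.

  c1: issue SUB r3<-Add1  regs: r0:3,r1:4,r2:6,r3:Add1,r4:1
  c2: issue MUL r1<-Mul1  regs: r0:3,r1:Mul1,r2:6,r3:Add1,r4:1
  c3: CDB Add1=-2; issue ADD r0<-Add1  regs: r0:Add1,r1:Mul1,r2:6,r3:-2,r4:1
  c4: issue SUB r0<-Add2  regs: r0:Add2,r1:Mul1,r2:6,r3:-2,r4:1
  c5: CDB Add1=7; issue ADD r4<-Add1  regs: r0:Add2,r1:Mul1,r2:6,r3:-2,r4:Add1
  c6: CDB Mul1=18; issue MUL r2<-Mul1  regs: r0:Add2,r1:18,r2:Mul1,r3:-2,r4:Add1
  c7: CDB Add2=-6; issue SUB r1<-Add2  regs: r0:-6,r1:Add2,r2:Mul1,r3:-2,r4:Add1
  c8: issue ADD r3<-Add3  regs: r0:-6,r1:Add2,r2:Mul1,r3:Add3,r4:Add1

STATUS = TAG Add3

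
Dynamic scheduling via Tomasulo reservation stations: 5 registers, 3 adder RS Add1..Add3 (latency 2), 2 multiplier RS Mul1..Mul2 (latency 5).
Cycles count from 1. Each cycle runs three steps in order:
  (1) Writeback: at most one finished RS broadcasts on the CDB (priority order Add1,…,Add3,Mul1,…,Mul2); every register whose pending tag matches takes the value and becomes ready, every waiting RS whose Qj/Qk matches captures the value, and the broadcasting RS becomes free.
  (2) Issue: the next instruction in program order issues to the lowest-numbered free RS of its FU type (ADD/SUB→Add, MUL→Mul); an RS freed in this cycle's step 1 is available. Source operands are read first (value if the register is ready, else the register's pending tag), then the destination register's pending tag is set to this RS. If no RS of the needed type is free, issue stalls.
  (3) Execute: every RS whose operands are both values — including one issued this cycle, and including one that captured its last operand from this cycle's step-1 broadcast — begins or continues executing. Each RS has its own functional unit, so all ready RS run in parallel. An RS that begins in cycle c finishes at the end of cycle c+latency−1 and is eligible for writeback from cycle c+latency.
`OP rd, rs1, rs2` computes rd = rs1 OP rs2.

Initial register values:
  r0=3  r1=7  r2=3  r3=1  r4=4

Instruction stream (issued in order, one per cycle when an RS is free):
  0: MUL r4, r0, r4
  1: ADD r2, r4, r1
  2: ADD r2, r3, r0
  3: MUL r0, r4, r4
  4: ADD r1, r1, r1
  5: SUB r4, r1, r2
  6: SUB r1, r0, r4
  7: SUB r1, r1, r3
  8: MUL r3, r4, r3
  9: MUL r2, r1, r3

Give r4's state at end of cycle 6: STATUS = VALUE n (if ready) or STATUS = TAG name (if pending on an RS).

STATUS = TAG Add3

  c1: issue MUL r4<-Mul1  regs: r0:3,r1:7,r2:3,r3:1,r4:Mul1
  c2: issue ADD r2<-Add1  regs: r0:3,r1:7,r2:Add1,r3:1,r4:Mul1
  c3: issue ADD r2<-Add2  regs: r0:3,r1:7,r2:Add2,r3:1,r4:Mul1
  c4: issue MUL r0<-Mul2  regs: r0:Mul2,r1:7,r2:Add2,r3:1,r4:Mul1
  c5: CDB Add2=4; issue ADD r1<-Add2  regs: r0:Mul2,r1:Add2,r2:4,r3:1,r4:Mul1
  c6: CDB Mul1=12; issue SUB r4<-Add3  regs: r0:Mul2,r1:Add2,r2:4,r3:1,r4:Add3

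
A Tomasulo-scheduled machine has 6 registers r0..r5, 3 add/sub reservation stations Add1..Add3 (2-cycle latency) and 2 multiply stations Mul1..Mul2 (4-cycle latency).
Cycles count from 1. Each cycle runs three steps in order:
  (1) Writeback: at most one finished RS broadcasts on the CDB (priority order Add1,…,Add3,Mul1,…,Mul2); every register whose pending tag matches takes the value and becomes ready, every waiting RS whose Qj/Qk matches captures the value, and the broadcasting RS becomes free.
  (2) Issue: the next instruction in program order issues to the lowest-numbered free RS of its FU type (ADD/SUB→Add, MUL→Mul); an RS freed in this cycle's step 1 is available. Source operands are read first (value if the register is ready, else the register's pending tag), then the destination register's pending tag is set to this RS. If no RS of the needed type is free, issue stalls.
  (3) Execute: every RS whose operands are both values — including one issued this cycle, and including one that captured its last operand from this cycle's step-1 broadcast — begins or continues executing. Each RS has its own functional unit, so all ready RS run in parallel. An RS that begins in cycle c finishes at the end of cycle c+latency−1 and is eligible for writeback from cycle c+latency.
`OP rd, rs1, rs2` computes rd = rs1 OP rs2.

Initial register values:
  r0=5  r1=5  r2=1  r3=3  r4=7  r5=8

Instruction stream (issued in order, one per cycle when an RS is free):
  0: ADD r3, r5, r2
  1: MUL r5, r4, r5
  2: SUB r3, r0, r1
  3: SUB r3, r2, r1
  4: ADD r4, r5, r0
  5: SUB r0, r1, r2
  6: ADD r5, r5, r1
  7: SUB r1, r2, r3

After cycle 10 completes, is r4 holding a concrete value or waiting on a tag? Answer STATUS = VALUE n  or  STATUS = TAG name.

STATUS = VALUE 61

cycle 1: issue ADD r3<-Add1 // r0:5,r1:5,r2:1,r3:Add1,r4:7,r5:8
cycle 2: issue MUL r5<-Mul1 // r0:5,r1:5,r2:1,r3:Add1,r4:7,r5:Mul1
cycle 3: CDB Add1=9; issue SUB r3<-Add1 // r0:5,r1:5,r2:1,r3:Add1,r4:7,r5:Mul1
cycle 4: issue SUB r3<-Add2 // r0:5,r1:5,r2:1,r3:Add2,r4:7,r5:Mul1
cycle 5: CDB Add1=0; issue ADD r4<-Add1 // r0:5,r1:5,r2:1,r3:Add2,r4:Add1,r5:Mul1
cycle 6: CDB Add2=-4; issue SUB r0<-Add2 // r0:Add2,r1:5,r2:1,r3:-4,r4:Add1,r5:Mul1
cycle 7: CDB Mul1=56; issue ADD r5<-Add3 // r0:Add2,r1:5,r2:1,r3:-4,r4:Add1,r5:Add3
cycle 8: CDB Add2=4; issue SUB r1<-Add2 // r0:4,r1:Add2,r2:1,r3:-4,r4:Add1,r5:Add3
cycle 9: CDB Add1=61 // r0:4,r1:Add2,r2:1,r3:-4,r4:61,r5:Add3
cycle 10: CDB Add2=5 // r0:4,r1:5,r2:1,r3:-4,r4:61,r5:Add3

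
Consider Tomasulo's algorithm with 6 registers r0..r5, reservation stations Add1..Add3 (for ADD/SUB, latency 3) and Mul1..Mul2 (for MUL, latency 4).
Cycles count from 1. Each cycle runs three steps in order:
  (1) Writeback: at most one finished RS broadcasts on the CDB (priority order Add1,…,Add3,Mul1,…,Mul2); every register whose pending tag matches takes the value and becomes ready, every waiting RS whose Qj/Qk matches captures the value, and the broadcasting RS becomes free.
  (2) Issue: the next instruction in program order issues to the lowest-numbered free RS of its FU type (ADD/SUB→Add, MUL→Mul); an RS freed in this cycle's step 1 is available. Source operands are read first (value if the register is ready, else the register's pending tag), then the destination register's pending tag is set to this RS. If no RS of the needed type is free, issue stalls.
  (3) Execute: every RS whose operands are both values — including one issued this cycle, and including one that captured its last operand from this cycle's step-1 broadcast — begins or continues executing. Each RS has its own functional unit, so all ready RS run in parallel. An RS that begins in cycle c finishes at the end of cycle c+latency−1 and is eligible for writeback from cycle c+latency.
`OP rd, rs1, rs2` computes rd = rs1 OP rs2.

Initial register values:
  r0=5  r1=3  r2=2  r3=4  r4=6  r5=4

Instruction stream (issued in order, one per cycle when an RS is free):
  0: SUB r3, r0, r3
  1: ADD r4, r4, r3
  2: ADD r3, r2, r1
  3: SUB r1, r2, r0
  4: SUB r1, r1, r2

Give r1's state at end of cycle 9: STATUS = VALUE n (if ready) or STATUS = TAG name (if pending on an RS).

STATUS = TAG Add3

cycle 1: issue SUB r3<-Add1 // r0:5,r1:3,r2:2,r3:Add1,r4:6,r5:4
cycle 2: issue ADD r4<-Add2 // r0:5,r1:3,r2:2,r3:Add1,r4:Add2,r5:4
cycle 3: issue ADD r3<-Add3 // r0:5,r1:3,r2:2,r3:Add3,r4:Add2,r5:4
cycle 4: CDB Add1=1; issue SUB r1<-Add1 // r0:5,r1:Add1,r2:2,r3:Add3,r4:Add2,r5:4
cycle 5: stall // r0:5,r1:Add1,r2:2,r3:Add3,r4:Add2,r5:4
cycle 6: CDB Add3=5; issue SUB r1<-Add3 // r0:5,r1:Add3,r2:2,r3:5,r4:Add2,r5:4
cycle 7: CDB Add1=-3 // r0:5,r1:Add3,r2:2,r3:5,r4:Add2,r5:4
cycle 8: CDB Add2=7 // r0:5,r1:Add3,r2:2,r3:5,r4:7,r5:4
cycle 9: - // r0:5,r1:Add3,r2:2,r3:5,r4:7,r5:4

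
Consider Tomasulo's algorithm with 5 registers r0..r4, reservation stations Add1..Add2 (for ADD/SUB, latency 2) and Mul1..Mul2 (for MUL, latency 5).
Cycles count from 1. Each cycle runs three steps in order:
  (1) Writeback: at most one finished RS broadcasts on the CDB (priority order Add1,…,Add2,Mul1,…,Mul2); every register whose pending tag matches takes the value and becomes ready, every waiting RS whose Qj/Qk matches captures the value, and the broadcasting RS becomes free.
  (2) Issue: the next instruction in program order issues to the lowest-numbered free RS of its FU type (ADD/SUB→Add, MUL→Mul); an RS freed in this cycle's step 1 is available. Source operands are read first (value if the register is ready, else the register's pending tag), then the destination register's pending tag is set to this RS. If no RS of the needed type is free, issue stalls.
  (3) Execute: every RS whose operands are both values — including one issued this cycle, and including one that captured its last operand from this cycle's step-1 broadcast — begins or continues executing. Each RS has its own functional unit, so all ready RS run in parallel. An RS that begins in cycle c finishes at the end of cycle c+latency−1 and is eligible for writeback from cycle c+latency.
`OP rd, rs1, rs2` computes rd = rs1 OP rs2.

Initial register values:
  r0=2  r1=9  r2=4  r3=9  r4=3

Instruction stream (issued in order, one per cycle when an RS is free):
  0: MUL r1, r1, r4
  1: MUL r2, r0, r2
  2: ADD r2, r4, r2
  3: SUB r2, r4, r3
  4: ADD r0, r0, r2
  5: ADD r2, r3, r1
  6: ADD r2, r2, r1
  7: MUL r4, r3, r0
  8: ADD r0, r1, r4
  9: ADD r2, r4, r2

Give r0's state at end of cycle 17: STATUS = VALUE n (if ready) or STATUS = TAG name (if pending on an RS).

cycle 1: issue MUL r1<-Mul1 // r0:2,r1:Mul1,r2:4,r3:9,r4:3
cycle 2: issue MUL r2<-Mul2 // r0:2,r1:Mul1,r2:Mul2,r3:9,r4:3
cycle 3: issue ADD r2<-Add1 // r0:2,r1:Mul1,r2:Add1,r3:9,r4:3
cycle 4: issue SUB r2<-Add2 // r0:2,r1:Mul1,r2:Add2,r3:9,r4:3
cycle 5: stall // r0:2,r1:Mul1,r2:Add2,r3:9,r4:3
cycle 6: CDB Add2=-6; issue ADD r0<-Add2 // r0:Add2,r1:Mul1,r2:-6,r3:9,r4:3
cycle 7: CDB Mul1=27; stall // r0:Add2,r1:27,r2:-6,r3:9,r4:3
cycle 8: CDB Add2=-4; issue ADD r2<-Add2 // r0:-4,r1:27,r2:Add2,r3:9,r4:3
cycle 9: CDB Mul2=8; stall // r0:-4,r1:27,r2:Add2,r3:9,r4:3
cycle 10: CDB Add2=36; issue ADD r2<-Add2 // r0:-4,r1:27,r2:Add2,r3:9,r4:3
cycle 11: CDB Add1=11; issue MUL r4<-Mul1 // r0:-4,r1:27,r2:Add2,r3:9,r4:Mul1
cycle 12: CDB Add2=63; issue ADD r0<-Add1 // r0:Add1,r1:27,r2:63,r3:9,r4:Mul1
cycle 13: issue ADD r2<-Add2 // r0:Add1,r1:27,r2:Add2,r3:9,r4:Mul1
cycle 14: - // r0:Add1,r1:27,r2:Add2,r3:9,r4:Mul1
cycle 15: - // r0:Add1,r1:27,r2:Add2,r3:9,r4:Mul1
cycle 16: CDB Mul1=-36 // r0:Add1,r1:27,r2:Add2,r3:9,r4:-36
cycle 17: - // r0:Add1,r1:27,r2:Add2,r3:9,r4:-36

STATUS = TAG Add1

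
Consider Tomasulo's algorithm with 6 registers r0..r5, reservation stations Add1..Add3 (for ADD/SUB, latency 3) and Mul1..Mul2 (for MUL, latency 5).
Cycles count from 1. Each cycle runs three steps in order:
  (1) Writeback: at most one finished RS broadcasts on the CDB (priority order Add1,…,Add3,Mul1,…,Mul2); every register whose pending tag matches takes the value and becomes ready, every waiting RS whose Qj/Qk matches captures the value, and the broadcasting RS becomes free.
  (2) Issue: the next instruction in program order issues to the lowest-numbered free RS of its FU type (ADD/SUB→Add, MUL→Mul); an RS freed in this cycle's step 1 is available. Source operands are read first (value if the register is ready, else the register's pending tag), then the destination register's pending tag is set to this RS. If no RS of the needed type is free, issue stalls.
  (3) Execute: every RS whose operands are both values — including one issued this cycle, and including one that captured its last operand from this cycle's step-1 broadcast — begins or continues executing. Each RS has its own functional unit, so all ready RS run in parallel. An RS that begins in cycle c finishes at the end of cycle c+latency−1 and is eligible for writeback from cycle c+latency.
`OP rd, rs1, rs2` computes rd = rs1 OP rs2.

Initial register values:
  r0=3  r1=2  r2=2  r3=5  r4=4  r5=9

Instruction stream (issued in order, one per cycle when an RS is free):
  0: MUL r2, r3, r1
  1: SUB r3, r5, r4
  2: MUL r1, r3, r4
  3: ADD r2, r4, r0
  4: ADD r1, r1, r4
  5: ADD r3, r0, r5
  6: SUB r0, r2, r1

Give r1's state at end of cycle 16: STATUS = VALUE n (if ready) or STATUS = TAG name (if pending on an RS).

cycle 1: issue MUL r2<-Mul1 // r0:3,r1:2,r2:Mul1,r3:5,r4:4,r5:9
cycle 2: issue SUB r3<-Add1 // r0:3,r1:2,r2:Mul1,r3:Add1,r4:4,r5:9
cycle 3: issue MUL r1<-Mul2 // r0:3,r1:Mul2,r2:Mul1,r3:Add1,r4:4,r5:9
cycle 4: issue ADD r2<-Add2 // r0:3,r1:Mul2,r2:Add2,r3:Add1,r4:4,r5:9
cycle 5: CDB Add1=5; issue ADD r1<-Add1 // r0:3,r1:Add1,r2:Add2,r3:5,r4:4,r5:9
cycle 6: CDB Mul1=10; issue ADD r3<-Add3 // r0:3,r1:Add1,r2:Add2,r3:Add3,r4:4,r5:9
cycle 7: CDB Add2=7; issue SUB r0<-Add2 // r0:Add2,r1:Add1,r2:7,r3:Add3,r4:4,r5:9
cycle 8: - // r0:Add2,r1:Add1,r2:7,r3:Add3,r4:4,r5:9
cycle 9: CDB Add3=12 // r0:Add2,r1:Add1,r2:7,r3:12,r4:4,r5:9
cycle 10: CDB Mul2=20 // r0:Add2,r1:Add1,r2:7,r3:12,r4:4,r5:9
cycle 11: - // r0:Add2,r1:Add1,r2:7,r3:12,r4:4,r5:9
cycle 12: - // r0:Add2,r1:Add1,r2:7,r3:12,r4:4,r5:9
cycle 13: CDB Add1=24 // r0:Add2,r1:24,r2:7,r3:12,r4:4,r5:9
cycle 14: - // r0:Add2,r1:24,r2:7,r3:12,r4:4,r5:9
cycle 15: - // r0:Add2,r1:24,r2:7,r3:12,r4:4,r5:9
cycle 16: CDB Add2=-17 // r0:-17,r1:24,r2:7,r3:12,r4:4,r5:9

STATUS = VALUE 24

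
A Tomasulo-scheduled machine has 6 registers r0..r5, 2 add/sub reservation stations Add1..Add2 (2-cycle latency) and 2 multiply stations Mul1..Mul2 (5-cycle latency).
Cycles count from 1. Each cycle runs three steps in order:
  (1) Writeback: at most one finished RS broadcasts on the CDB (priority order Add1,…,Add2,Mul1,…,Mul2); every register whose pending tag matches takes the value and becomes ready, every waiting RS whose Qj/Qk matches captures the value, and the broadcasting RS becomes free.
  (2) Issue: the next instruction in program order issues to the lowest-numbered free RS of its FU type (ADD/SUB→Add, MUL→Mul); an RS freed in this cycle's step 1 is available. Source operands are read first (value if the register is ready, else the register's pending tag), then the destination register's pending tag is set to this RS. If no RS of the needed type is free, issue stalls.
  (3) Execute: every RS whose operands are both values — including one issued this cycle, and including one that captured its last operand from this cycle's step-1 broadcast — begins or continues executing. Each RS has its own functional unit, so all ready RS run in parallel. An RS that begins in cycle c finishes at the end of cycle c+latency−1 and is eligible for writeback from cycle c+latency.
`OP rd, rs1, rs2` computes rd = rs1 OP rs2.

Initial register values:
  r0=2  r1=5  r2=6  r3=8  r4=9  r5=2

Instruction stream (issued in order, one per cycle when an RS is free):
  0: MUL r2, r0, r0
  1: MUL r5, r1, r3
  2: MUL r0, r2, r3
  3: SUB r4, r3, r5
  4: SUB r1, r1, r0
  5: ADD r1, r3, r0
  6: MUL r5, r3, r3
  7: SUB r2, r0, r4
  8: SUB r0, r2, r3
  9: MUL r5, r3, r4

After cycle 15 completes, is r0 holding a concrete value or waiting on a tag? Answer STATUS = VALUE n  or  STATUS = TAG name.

STATUS = TAG Add2

  c1: issue MUL r2<-Mul1  regs: r0:2,r1:5,r2:Mul1,r3:8,r4:9,r5:2
  c2: issue MUL r5<-Mul2  regs: r0:2,r1:5,r2:Mul1,r3:8,r4:9,r5:Mul2
  c3: stall  regs: r0:2,r1:5,r2:Mul1,r3:8,r4:9,r5:Mul2
  c4: stall  regs: r0:2,r1:5,r2:Mul1,r3:8,r4:9,r5:Mul2
  c5: stall  regs: r0:2,r1:5,r2:Mul1,r3:8,r4:9,r5:Mul2
  c6: CDB Mul1=4; issue MUL r0<-Mul1  regs: r0:Mul1,r1:5,r2:4,r3:8,r4:9,r5:Mul2
  c7: CDB Mul2=40; issue SUB r4<-Add1  regs: r0:Mul1,r1:5,r2:4,r3:8,r4:Add1,r5:40
  c8: issue SUB r1<-Add2  regs: r0:Mul1,r1:Add2,r2:4,r3:8,r4:Add1,r5:40
  c9: CDB Add1=-32; issue ADD r1<-Add1  regs: r0:Mul1,r1:Add1,r2:4,r3:8,r4:-32,r5:40
  c10: issue MUL r5<-Mul2  regs: r0:Mul1,r1:Add1,r2:4,r3:8,r4:-32,r5:Mul2
  c11: CDB Mul1=32; stall  regs: r0:32,r1:Add1,r2:4,r3:8,r4:-32,r5:Mul2
  c12: stall  regs: r0:32,r1:Add1,r2:4,r3:8,r4:-32,r5:Mul2
  c13: CDB Add1=40; issue SUB r2<-Add1  regs: r0:32,r1:40,r2:Add1,r3:8,r4:-32,r5:Mul2
  c14: CDB Add2=-27; issue SUB r0<-Add2  regs: r0:Add2,r1:40,r2:Add1,r3:8,r4:-32,r5:Mul2
  c15: CDB Add1=64; issue MUL r5<-Mul1  regs: r0:Add2,r1:40,r2:64,r3:8,r4:-32,r5:Mul1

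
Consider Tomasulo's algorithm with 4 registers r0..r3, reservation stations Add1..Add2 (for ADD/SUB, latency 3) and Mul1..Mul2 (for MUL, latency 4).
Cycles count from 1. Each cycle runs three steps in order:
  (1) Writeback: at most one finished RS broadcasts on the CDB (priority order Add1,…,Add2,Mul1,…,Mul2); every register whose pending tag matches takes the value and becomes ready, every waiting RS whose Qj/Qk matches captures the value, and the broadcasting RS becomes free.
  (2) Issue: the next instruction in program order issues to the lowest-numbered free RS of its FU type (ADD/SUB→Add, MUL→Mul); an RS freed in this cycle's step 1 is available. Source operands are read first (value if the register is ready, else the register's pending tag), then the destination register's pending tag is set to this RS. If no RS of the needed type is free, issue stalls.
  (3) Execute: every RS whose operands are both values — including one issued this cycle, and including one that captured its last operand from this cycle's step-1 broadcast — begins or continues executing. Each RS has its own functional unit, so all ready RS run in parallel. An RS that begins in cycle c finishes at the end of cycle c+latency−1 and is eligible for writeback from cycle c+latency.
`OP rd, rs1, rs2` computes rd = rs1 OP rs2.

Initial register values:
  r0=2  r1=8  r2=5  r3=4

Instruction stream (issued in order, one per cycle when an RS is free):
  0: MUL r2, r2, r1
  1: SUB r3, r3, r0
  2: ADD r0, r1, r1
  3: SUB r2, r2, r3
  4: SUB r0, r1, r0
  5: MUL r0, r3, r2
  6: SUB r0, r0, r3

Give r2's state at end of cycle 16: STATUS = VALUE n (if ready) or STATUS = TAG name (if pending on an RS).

c1: issue MUL r2<-Mul1 | r0:2,r1:8,r2:Mul1,r3:4
c2: issue SUB r3<-Add1 | r0:2,r1:8,r2:Mul1,r3:Add1
c3: issue ADD r0<-Add2 | r0:Add2,r1:8,r2:Mul1,r3:Add1
c4: stall | r0:Add2,r1:8,r2:Mul1,r3:Add1
c5: CDB Add1=2; issue SUB r2<-Add1 | r0:Add2,r1:8,r2:Add1,r3:2
c6: CDB Add2=16; issue SUB r0<-Add2 | r0:Add2,r1:8,r2:Add1,r3:2
c7: CDB Mul1=40; issue MUL r0<-Mul1 | r0:Mul1,r1:8,r2:Add1,r3:2
c8: stall | r0:Mul1,r1:8,r2:Add1,r3:2
c9: CDB Add2=-8; issue SUB r0<-Add2 | r0:Add2,r1:8,r2:Add1,r3:2
c10: CDB Add1=38 | r0:Add2,r1:8,r2:38,r3:2
c11: - | r0:Add2,r1:8,r2:38,r3:2
c12: - | r0:Add2,r1:8,r2:38,r3:2
c13: - | r0:Add2,r1:8,r2:38,r3:2
c14: CDB Mul1=76 | r0:Add2,r1:8,r2:38,r3:2
c15: - | r0:Add2,r1:8,r2:38,r3:2
c16: - | r0:Add2,r1:8,r2:38,r3:2

STATUS = VALUE 38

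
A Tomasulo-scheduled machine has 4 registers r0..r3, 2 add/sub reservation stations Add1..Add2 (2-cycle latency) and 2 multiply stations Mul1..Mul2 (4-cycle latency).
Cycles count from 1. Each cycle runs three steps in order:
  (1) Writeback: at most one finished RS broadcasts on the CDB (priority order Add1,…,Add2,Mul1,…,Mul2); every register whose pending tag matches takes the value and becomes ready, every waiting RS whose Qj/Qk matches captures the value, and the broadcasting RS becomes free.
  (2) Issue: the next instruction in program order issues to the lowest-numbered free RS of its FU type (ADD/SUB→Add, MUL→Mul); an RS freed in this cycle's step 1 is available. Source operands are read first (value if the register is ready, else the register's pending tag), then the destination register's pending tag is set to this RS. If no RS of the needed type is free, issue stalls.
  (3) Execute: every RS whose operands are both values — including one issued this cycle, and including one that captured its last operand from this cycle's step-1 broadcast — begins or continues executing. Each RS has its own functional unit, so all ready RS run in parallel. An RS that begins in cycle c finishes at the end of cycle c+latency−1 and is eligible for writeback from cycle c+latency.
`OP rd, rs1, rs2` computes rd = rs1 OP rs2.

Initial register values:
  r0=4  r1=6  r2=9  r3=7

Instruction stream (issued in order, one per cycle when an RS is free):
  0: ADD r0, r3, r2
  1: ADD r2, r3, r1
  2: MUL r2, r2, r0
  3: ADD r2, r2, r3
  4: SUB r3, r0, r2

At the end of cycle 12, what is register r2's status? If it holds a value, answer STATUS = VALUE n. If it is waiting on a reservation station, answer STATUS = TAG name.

  c1: issue ADD r0<-Add1  regs: r0:Add1,r1:6,r2:9,r3:7
  c2: issue ADD r2<-Add2  regs: r0:Add1,r1:6,r2:Add2,r3:7
  c3: CDB Add1=16; issue MUL r2<-Mul1  regs: r0:16,r1:6,r2:Mul1,r3:7
  c4: CDB Add2=13; issue ADD r2<-Add1  regs: r0:16,r1:6,r2:Add1,r3:7
  c5: issue SUB r3<-Add2  regs: r0:16,r1:6,r2:Add1,r3:Add2
  c6: -  regs: r0:16,r1:6,r2:Add1,r3:Add2
  c7: -  regs: r0:16,r1:6,r2:Add1,r3:Add2
  c8: CDB Mul1=208  regs: r0:16,r1:6,r2:Add1,r3:Add2
  c9: -  regs: r0:16,r1:6,r2:Add1,r3:Add2
  c10: CDB Add1=215  regs: r0:16,r1:6,r2:215,r3:Add2
  c11: -  regs: r0:16,r1:6,r2:215,r3:Add2
  c12: CDB Add2=-199  regs: r0:16,r1:6,r2:215,r3:-199

STATUS = VALUE 215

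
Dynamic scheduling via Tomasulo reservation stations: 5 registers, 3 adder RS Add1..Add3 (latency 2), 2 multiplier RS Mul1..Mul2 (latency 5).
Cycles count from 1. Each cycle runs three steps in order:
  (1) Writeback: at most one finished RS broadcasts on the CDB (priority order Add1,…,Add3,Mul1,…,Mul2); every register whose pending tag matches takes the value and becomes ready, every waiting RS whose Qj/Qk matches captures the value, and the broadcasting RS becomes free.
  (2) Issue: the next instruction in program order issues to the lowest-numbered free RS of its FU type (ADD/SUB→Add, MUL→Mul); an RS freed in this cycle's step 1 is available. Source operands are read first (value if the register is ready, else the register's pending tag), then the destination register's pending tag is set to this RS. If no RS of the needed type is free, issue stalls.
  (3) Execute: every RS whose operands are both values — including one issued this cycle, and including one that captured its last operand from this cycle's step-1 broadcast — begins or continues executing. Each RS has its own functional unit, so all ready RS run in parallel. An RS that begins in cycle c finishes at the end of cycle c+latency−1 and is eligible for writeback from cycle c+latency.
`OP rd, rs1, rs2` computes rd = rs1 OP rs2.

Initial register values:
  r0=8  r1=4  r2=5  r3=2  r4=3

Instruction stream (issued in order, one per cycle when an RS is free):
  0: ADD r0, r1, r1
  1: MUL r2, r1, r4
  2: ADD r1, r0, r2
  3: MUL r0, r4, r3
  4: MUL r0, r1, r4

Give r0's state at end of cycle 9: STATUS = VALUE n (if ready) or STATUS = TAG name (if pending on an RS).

c1: issue ADD r0<-Add1 | r0:Add1,r1:4,r2:5,r3:2,r4:3
c2: issue MUL r2<-Mul1 | r0:Add1,r1:4,r2:Mul1,r3:2,r4:3
c3: CDB Add1=8; issue ADD r1<-Add1 | r0:8,r1:Add1,r2:Mul1,r3:2,r4:3
c4: issue MUL r0<-Mul2 | r0:Mul2,r1:Add1,r2:Mul1,r3:2,r4:3
c5: stall | r0:Mul2,r1:Add1,r2:Mul1,r3:2,r4:3
c6: stall | r0:Mul2,r1:Add1,r2:Mul1,r3:2,r4:3
c7: CDB Mul1=12; issue MUL r0<-Mul1 | r0:Mul1,r1:Add1,r2:12,r3:2,r4:3
c8: - | r0:Mul1,r1:Add1,r2:12,r3:2,r4:3
c9: CDB Add1=20 | r0:Mul1,r1:20,r2:12,r3:2,r4:3

STATUS = TAG Mul1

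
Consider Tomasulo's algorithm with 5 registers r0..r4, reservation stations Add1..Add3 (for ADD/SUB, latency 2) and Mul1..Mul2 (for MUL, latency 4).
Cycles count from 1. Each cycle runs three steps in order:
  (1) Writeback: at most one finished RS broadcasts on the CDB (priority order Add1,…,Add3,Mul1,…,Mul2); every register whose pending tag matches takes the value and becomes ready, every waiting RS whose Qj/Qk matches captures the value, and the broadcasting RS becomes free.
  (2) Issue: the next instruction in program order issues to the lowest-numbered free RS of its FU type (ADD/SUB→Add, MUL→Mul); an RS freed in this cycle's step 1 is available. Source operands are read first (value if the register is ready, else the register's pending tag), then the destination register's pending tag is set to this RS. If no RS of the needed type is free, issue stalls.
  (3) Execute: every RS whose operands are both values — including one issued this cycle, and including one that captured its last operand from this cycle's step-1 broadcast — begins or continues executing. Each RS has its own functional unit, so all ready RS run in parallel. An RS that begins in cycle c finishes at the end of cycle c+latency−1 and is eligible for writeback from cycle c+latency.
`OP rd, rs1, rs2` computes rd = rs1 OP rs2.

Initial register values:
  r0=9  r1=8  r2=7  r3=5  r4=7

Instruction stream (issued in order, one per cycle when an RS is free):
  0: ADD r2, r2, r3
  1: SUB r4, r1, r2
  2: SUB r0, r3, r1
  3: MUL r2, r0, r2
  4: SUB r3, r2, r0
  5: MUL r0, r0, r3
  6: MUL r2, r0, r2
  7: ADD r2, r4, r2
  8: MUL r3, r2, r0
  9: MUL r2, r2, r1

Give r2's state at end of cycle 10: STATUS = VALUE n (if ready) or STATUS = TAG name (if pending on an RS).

STATUS = TAG Add2

  c1: issue ADD r2<-Add1  regs: r0:9,r1:8,r2:Add1,r3:5,r4:7
  c2: issue SUB r4<-Add2  regs: r0:9,r1:8,r2:Add1,r3:5,r4:Add2
  c3: CDB Add1=12; issue SUB r0<-Add1  regs: r0:Add1,r1:8,r2:12,r3:5,r4:Add2
  c4: issue MUL r2<-Mul1  regs: r0:Add1,r1:8,r2:Mul1,r3:5,r4:Add2
  c5: CDB Add1=-3; issue SUB r3<-Add1  regs: r0:-3,r1:8,r2:Mul1,r3:Add1,r4:Add2
  c6: CDB Add2=-4; issue MUL r0<-Mul2  regs: r0:Mul2,r1:8,r2:Mul1,r3:Add1,r4:-4
  c7: stall  regs: r0:Mul2,r1:8,r2:Mul1,r3:Add1,r4:-4
  c8: stall  regs: r0:Mul2,r1:8,r2:Mul1,r3:Add1,r4:-4
  c9: CDB Mul1=-36; issue MUL r2<-Mul1  regs: r0:Mul2,r1:8,r2:Mul1,r3:Add1,r4:-4
  c10: issue ADD r2<-Add2  regs: r0:Mul2,r1:8,r2:Add2,r3:Add1,r4:-4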